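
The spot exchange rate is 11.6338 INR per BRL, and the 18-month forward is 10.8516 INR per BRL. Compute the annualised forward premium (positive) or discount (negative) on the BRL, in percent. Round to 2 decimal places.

T = 18/12 years.
BRL trades forward at -6.72351% vs spot over the period.
Per annum: -0.0672351 / (18/12) = -0.044823 = -4.48%.

-4.48%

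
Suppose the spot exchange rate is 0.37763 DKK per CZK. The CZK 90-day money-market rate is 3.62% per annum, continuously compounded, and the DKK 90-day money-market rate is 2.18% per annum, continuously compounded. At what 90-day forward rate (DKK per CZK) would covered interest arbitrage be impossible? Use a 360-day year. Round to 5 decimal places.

0.37627

T = 90/360 years.
DKK accumulates by e^(0.0218×90/360) = 1.0054649.
CZK accumulates by e^(0.0362×90/360) = 1.0090911.
Forward (DKK per CZK) = 0.37763 × 1.0054649 / 1.0090911 = 0.3762730.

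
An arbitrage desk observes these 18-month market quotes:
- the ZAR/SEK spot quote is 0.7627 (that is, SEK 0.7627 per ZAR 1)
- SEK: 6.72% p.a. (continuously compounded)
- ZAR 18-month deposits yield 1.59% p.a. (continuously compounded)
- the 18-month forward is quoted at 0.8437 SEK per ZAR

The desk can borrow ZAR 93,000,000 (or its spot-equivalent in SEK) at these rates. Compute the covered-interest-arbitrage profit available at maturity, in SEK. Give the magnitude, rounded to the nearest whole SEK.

SEK 1,904,237

T = 18/12 years.
Keep in ZAR, deliver into the forward: 93,000,000·1.0241366859·0.8437 = SEK 80,357,963.34.
Swap to SEK now, deposit: 93,000,000·0.7627·1.1060554086 = SEK 78,453,726.79.
The quoted forward overvalues ZAR, so borrow SEK, buy ZAR at spot, deposit the ZAR at 1.59%, and sell the proceeds forward at 0.8437.
Arbitrage profit = |80,357,963.34 − 78,453,726.79| = SEK 1,904,237.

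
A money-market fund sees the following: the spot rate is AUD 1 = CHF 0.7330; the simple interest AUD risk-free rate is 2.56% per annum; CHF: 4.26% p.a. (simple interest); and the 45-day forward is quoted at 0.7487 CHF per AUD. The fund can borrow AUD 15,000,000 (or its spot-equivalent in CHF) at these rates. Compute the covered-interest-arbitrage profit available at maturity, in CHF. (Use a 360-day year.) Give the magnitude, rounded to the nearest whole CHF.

T = 45/360 years.
Keep in AUD, deliver into the forward: 15,000,000·1.003200·0.7487 = CHF 11,266,437.60.
Swap to CHF now, deposit: 15,000,000·0.7330·1.005325 = CHF 11,053,548.38.
The quoted forward overvalues AUD, so borrow CHF, buy AUD at spot, deposit the AUD at 2.56%, and sell the proceeds forward at 0.7487.
Arbitrage profit = |11,266,437.60 − 11,053,548.38| = CHF 212,889.

CHF 212,889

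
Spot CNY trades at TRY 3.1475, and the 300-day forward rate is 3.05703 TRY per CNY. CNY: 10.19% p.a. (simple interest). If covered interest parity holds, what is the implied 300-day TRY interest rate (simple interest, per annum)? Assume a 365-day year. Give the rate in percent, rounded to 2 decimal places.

6.40%

T = 300/365 years.
F/S = 3.05703/3.1475 = 0.9712566 = (growth of TRY) / (growth of CNY).
The CNY side grows by 1 + 0.1019×300/365 = 1.0837534.
So the TRY growth factor = 1.0526026.
r = (1.0526026 − 1)/(300/365) = 0.064000 → 6.40%.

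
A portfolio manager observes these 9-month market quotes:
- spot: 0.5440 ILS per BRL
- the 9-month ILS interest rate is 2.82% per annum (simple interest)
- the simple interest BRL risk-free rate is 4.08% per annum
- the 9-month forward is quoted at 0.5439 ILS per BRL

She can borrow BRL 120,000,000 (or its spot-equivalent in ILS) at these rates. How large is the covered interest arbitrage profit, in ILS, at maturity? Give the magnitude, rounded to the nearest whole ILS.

ILS 604,529

T = 9/12 years.
Keep in BRL, deliver into the forward: 120,000,000·1.030600·0.5439 = ILS 67,265,200.80.
Swap to ILS now, deposit: 120,000,000·0.5440·1.021150 = ILS 66,660,672.00.
The quoted forward overvalues BRL, so borrow ILS, buy BRL at spot, deposit the BRL at 4.08%, and sell the proceeds forward at 0.5439.
Profit = 67,265,200.80 − 66,660,672.00 = ILS 604,529.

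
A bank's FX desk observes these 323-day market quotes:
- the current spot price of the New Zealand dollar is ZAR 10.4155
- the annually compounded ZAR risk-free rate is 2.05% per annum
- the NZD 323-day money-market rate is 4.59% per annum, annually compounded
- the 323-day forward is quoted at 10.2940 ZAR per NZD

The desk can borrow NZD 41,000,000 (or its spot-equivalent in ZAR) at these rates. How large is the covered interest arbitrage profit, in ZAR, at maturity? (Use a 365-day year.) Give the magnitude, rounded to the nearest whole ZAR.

T = 323/365 years.
Keep in NZD, deliver into the forward: 41,000,000·1.04051287715·10.2940 = ZAR 439,152,621.85.
Swap to ZAR now, deposit: 41,000,000·10.4155·1.01811986063 = ZAR 434,773,323.74.
The quoted forward overvalues NZD, so borrow ZAR, buy NZD at spot, deposit the NZD at 4.59%, and sell the proceeds forward at 10.2940.
Arbitrage profit = |439,152,621.85 − 434,773,323.74| = ZAR 4,379,298.

ZAR 4,379,298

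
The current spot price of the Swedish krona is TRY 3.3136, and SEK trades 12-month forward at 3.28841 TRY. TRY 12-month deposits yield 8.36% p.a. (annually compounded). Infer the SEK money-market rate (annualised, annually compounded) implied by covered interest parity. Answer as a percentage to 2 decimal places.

T = 1 year.
F/S = 3.28841/3.3136 = 0.9923980 = (growth of TRY) / (growth of SEK).
TRY growth factor: (1 + 0.0836)^1 = 1.083600.
Hence g_SEK = 1.0919006.
r = 1.0919006^(1/1) − 1 = 0.091901 → 9.19%.

9.19%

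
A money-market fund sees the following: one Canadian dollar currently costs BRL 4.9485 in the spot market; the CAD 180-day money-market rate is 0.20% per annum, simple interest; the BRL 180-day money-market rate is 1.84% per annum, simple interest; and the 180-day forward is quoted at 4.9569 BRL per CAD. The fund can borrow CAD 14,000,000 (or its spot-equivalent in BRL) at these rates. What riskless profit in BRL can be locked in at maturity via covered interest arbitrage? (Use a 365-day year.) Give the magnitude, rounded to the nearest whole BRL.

T = 180/365 years.
Keep in CAD, deliver into the forward: 14,000,000·1.0009863014·4.9569 = BRL 69,465,045.96.
Swap to BRL now, deposit: 14,000,000·4.9485·1.0090739726 = BRL 69,907,635.75.
The quoted forward undervalues CAD, so borrow CAD, convert to BRL at spot, deposit the BRL at 1.84%, and buy CAD forward at 4.9569 to cover the loan.
The gap between the two covered legs is BRL 442,590.

BRL 442,590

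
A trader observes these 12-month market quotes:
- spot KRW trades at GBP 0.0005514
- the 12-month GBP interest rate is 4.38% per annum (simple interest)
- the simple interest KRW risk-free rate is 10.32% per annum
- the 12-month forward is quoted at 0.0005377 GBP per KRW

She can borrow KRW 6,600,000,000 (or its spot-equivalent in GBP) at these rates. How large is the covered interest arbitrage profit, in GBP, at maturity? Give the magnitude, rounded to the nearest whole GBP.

T = 1 year.
Route A — deposit KRW, sell forward: 6,600,000,000 × 1.103200 × 0.0005377 = GBP 3,915,058.22.
Route B — convert at spot, deposit GBP: 6,600,000,000 × 0.0005514 × 1.043800 = GBP 3,798,638.71.
The quoted forward overvalues KRW, so borrow GBP, buy KRW at spot, deposit the KRW at 10.32%, and sell the proceeds forward at 0.0005377.
The gap between the two covered legs is GBP 116,420.

GBP 116,420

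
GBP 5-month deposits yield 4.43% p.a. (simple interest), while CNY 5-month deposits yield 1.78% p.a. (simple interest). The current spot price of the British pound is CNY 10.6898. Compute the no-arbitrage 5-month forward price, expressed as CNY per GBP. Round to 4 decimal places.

10.5739

T = 5/12 years.
CNY accumulates by 1 + 0.0178×5/12 = 1.00741667.
Growth of 1 GBP over T: 1 + 0.0443×5/12 = 1.01845833.
So F = 10.6898 × 1.00741667 / 1.01845833 = 10.573906 (CNY/GBP).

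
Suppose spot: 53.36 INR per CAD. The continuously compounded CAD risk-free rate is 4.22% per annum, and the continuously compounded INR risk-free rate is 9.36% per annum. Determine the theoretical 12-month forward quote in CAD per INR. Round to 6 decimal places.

T = 1 year.
INR accumulates by e^(0.0936×1) = 1.0981204.
Growth of 1 CAD over T: e^(0.0422×1) = 1.0431031.
CIP: F = S · (grow INR)/(grow CAD) = 53.36 × 1.0981204/1.0431031 = 56.17441 INR per CAD.
Invert for CAD per INR: 1 / 56.17441 = 0.017802.

0.017802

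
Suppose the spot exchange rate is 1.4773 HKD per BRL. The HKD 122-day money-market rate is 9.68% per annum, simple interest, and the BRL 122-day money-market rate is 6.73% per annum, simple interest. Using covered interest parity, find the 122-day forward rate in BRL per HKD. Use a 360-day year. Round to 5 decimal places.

T = 122/360 years.
HKD accumulates by 1 + 0.0968×122/360 = 1.0328044.
Growth of 1 BRL over T: 1 + 0.0673×122/360 = 1.0228072.
CIP: F = S · (grow HKD)/(grow BRL) = 1.4773 × 1.0328044/1.0228072 = 1.491740 HKD per BRL.
Quoted the other way: 1/1.491740 = 0.67036 BRL per HKD.

0.67036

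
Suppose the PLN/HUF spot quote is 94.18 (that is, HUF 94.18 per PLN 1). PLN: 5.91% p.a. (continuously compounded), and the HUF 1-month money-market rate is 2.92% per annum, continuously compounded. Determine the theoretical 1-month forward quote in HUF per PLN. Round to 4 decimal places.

93.9456

T = 1/12 years.
HUF growth factor: e^(0.0292×1/12) = 1.0024363.
PLN accumulates by e^(0.0591×1/12) = 1.00493715.
So F = 94.18 × 1.0024363 / 1.00493715 = 93.945627 (HUF/PLN).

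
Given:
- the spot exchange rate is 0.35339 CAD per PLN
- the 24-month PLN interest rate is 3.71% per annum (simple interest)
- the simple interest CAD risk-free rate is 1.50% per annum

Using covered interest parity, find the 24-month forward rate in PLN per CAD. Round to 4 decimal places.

T = 2 years.
CAD accumulates by 1 + 0.0150×2 = 1.030000.
PLN accumulates by 1 + 0.0371×2 = 1.074200.
Forward (CAD per PLN) = 0.35339 × 1.030000 / 1.074200 = 0.3388491.
Quoted the other way: 1/0.3388491 = 2.9512 PLN per CAD.

2.9512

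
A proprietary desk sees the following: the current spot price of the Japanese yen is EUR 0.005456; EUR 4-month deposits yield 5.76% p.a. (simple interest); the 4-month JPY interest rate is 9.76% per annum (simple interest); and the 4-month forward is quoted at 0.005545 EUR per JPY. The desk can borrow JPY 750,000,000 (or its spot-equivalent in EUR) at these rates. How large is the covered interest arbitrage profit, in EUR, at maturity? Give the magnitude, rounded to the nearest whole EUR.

EUR 123,482

T = 4/12 years.
Route A — deposit JPY, sell forward: 750,000,000 × 1.032533333 × 0.005545 = EUR 4,294,048.00.
Route B — convert at spot, deposit EUR: 750,000,000 × 0.005456 × 1.019200 = EUR 4,170,566.40.
The quoted forward overvalues JPY, so borrow EUR, buy JPY at spot, deposit the JPY at 9.76%, and sell the proceeds forward at 0.005545.
The gap between the two covered legs is EUR 123,482.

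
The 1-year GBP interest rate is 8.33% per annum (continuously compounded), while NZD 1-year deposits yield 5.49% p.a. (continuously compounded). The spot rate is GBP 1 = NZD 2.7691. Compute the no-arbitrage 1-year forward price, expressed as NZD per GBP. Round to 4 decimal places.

T = 1 year.
Growth of 1 NZD over T: e^(0.0549×1) = 1.056435.
GBP accumulates by e^(0.0833×1) = 1.0868678.
So F = 2.7691 × 1.056435 / 1.0868678 = 2.691564 (NZD/GBP).

2.6916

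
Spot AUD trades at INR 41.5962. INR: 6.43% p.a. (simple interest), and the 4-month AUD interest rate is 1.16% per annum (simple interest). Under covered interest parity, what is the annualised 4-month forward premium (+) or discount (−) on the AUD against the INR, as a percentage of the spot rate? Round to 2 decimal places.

+5.25%

T = 4/12 years.
No-arbitrage forward: 41.5962 × 1.0214333 / 1.0038667 = 42.3240893 INR/AUD.
(F − S)/S ÷ T = (42.3240893 − 41.5962)/41.5962/(4/12) = 0.052497 → 5.25%.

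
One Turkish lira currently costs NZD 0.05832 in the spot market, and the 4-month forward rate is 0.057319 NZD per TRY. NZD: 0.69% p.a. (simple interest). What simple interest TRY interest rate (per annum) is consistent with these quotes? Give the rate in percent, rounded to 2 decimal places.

T = 4/12 years.
F/S = 0.057319/0.05832 = 0.9828361 = (growth of NZD) / (growth of TRY).
The NZD side grows by 1 + 0.0069×4/12 = 1.002300.
Hence g_TRY = 1.0198038.
r = (1.0198038 − 1)/(4/12) = 0.059411 → 5.94%.

5.94%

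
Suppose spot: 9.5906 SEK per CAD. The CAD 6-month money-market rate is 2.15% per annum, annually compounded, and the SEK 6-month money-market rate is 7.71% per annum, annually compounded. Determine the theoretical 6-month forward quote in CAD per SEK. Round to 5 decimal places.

T = 6/12 years.
Growth of 1 SEK over T: (1 + 0.0771)^(6/12) = 1.0378343.
CAD accumulates by (1 + 0.0215)^(6/12) = 1.0106928.
CIP: F = S · (grow SEK)/(grow CAD) = 9.5906 × 1.0378343/1.0106928 = 9.848149 SEK per CAD.
Quoted the other way: 1/9.848149 = 0.10154 CAD per SEK.

0.10154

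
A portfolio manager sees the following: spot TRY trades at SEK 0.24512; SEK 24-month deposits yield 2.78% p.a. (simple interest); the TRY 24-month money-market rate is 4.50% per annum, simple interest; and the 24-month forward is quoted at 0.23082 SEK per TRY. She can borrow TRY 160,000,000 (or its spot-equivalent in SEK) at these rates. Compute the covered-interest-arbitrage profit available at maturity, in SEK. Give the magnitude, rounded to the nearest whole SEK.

T = 2 years.
Route A — deposit TRY, sell forward: 160,000,000 × 1.090000 × 0.23082 = SEK 40,255,008.00.
Route B — convert at spot, deposit SEK: 160,000,000 × 0.24512 × 1.055600 = SEK 41,399,787.52.
The quoted forward undervalues TRY, so borrow TRY, convert to SEK at spot, deposit the SEK at 2.78%, and buy TRY forward at 0.23082 to cover the loan.
The gap between the two covered legs is SEK 1,144,780.

SEK 1,144,780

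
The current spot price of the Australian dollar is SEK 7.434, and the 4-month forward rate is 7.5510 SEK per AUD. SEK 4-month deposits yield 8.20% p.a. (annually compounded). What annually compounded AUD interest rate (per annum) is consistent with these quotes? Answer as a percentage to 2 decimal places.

3.25%

T = 4/12 years.
By CIP, F/S equals the SEK-to-AUD growth ratio: 7.551/7.434 = 1.0157385.
SEK growth factor: (1 + 0.0820)^(4/12) = 1.0266185.
So the AUD growth factor = 1.0107114.
r = 1.0107114^(12/4) − 1 = 0.032480 → 3.25%.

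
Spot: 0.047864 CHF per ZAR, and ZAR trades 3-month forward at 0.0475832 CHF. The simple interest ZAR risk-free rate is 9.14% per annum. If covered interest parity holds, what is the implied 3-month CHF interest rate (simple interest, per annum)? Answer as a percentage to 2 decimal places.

T = 3/12 years.
F/S = 0.0475832/0.047864 = 0.9941334 = (growth of CHF) / (growth of ZAR).
ZAR growth factor: 1 + 0.0914×3/12 = 1.022850.
Hence g_CHF = 1.0168493.
r = (1.0168493 − 1)/(3/12) = 0.067397 → 6.74%.

6.74%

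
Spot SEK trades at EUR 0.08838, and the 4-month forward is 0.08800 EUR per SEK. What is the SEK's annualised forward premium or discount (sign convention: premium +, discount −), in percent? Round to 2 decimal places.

T = 4/12 years.
(F − S)/S = (0.08800 − 0.08838)/0.08838 = -0.0042996.
Per annum: -0.0042996 / (4/12) = -0.012899 = -1.29%.

-1.29%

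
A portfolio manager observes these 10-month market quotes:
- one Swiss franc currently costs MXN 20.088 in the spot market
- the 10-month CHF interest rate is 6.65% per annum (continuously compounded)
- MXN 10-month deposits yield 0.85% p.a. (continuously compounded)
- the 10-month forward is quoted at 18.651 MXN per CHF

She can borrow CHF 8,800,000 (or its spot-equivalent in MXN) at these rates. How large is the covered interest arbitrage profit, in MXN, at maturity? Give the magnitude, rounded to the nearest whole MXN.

MXN 4,549,985

T = 10/12 years.
Route A — deposit CHF, sell forward: 8,800,000 × 1.05698093166 × 18.651 = MXN 173,481,011.94.
Route B — convert at spot, deposit MXN: 8,800,000 × 20.088 × 1.00710847948 = MXN 178,030,997.19.
The quoted forward undervalues CHF, so borrow CHF, convert to MXN at spot, deposit the MXN at 0.85%, and buy CHF forward at 18.651 to cover the loan.
Profit = 178,030,997.19 − 173,481,011.94 = MXN 4,549,985.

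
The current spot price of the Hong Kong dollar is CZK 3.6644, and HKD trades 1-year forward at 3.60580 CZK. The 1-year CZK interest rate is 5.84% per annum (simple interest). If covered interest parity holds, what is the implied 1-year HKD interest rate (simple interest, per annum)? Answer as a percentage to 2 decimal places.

T = 1 year.
F/S = 3.6058/3.6644 = 0.9840083 = (growth of CZK) / (growth of HKD).
CZK growth factor: 1 + 0.0584×1 = 1.058400.
Hence g_HKD = 1.0756007.
(1.0756007 − 1)/T = 0.075601, i.e. 7.56%.

7.56%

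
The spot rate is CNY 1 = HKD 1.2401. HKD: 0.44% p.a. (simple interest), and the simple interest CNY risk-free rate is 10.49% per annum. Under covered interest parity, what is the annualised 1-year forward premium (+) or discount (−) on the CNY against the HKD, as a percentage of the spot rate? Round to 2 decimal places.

-9.10%

T = 1 year.
No-arbitrage forward: 1.2401 × 1.004400 / 1.104900 = 1.1273024 HKD/CNY.
Annualised premium = (F − S)/S × (1/T) = (1.1273024 − 1.2401)/1.2401 ÷ 1 = -9.10%.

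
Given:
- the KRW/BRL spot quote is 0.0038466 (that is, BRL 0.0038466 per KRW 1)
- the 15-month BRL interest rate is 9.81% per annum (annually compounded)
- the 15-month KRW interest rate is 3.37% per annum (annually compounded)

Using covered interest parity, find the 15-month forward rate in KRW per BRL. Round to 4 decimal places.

T = 15/12 years.
BRL accumulates by (1 + 0.0981)^(15/12) = 1.124093313.
Growth of 1 KRW over T: (1 + 0.0337)^(15/12) = 1.042300978.
CIP: F = S · (grow BRL)/(grow KRW) = 0.0038466 × 1.124093313/1.042300978 = 0.00414845369 BRL per KRW.
Quoted the other way: 1/0.00414845369 = 241.0537 KRW per BRL.

241.0537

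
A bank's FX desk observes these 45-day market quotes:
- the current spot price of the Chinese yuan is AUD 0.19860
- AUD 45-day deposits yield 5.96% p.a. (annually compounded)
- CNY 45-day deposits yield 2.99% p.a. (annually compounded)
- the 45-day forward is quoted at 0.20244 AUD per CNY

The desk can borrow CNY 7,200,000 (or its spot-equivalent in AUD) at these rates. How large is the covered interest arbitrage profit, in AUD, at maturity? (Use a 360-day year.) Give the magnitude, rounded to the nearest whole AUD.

T = 45/360 years.
Invest the CNY and cover forward: 7,200,000 × 1.003689503 × 0.20244 = AUD 1,462,945.70.
Convert at spot and invest in AUD: 7,200,000 × 0.19860 × 1.007262681 = AUD 1,440,305.05.
The quoted forward overvalues CNY, so borrow AUD, buy CNY at spot, deposit the CNY at 2.99%, and sell the proceeds forward at 0.20244.
The gap between the two covered legs is AUD 22,641.

AUD 22,641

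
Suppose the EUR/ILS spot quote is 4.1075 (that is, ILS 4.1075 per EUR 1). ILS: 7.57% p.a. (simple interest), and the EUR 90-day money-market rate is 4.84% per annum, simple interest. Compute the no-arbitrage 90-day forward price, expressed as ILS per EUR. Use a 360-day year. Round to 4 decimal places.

4.1352

T = 90/360 years.
ILS accumulates by 1 + 0.0757×90/360 = 1.018925.
EUR growth factor: 1 + 0.0484×90/360 = 1.012100.
So F = 4.1075 × 1.018925 / 1.012100 = 4.135199 (ILS/EUR).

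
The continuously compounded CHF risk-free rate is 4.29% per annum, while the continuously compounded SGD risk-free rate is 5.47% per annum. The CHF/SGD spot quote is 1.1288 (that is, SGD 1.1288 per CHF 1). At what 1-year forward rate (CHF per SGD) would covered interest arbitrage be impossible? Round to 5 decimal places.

0.87550

T = 1 year.
Growth of 1 SGD over T: e^(0.0547×1) = 1.0562237.
CHF accumulates by e^(0.0429×1) = 1.0438335.
Forward (SGD per CHF) = 1.1288 × 1.0562237 / 1.0438335 = 1.142199.
Invert for CHF per SGD: 1 / 1.142199 = 0.87550.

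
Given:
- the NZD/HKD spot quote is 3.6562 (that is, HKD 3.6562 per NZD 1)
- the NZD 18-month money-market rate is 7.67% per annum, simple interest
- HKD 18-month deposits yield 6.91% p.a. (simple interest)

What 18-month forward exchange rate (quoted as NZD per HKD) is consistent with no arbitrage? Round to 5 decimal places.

T = 18/12 years.
HKD growth factor: 1 + 0.0691×18/12 = 1.103650.
NZD growth factor: 1 + 0.0767×18/12 = 1.115050.
Forward (HKD per NZD) = 3.6562 × 1.103650 / 1.115050 = 3.618820.
Quoted the other way: 1/3.618820 = 0.27633 NZD per HKD.

0.27633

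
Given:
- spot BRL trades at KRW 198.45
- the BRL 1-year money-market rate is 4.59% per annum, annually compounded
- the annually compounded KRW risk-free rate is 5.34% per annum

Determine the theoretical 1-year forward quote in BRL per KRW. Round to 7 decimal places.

T = 1 year.
Growth of 1 KRW over T: (1 + 0.0534)^1 = 1.053400.
BRL accumulates by (1 + 0.0459)^1 = 1.045900.
So F = 198.45 × 1.053400 / 1.045900 = 199.8731 (KRW/BRL).
Quoted the other way: 1/199.8731 = 0.0050032 BRL per KRW.

0.0050032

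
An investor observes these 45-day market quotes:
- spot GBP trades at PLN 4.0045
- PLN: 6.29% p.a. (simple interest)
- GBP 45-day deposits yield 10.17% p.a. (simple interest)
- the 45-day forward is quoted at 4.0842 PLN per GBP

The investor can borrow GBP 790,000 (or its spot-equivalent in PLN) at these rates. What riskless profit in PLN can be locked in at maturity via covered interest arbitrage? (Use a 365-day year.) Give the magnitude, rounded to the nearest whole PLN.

PLN 78,886

T = 45/365 years.
Invest the GBP and cover forward: 790,000 × 1.012538356 × 4.0842 = PLN 3,266,973.23.
Convert at spot and invest in PLN: 790,000 × 4.0045 × 1.007754795 = PLN 3,188,087.72.
The quoted forward overvalues GBP, so borrow PLN, buy GBP at spot, deposit the GBP at 10.17%, and sell the proceeds forward at 4.0842.
Profit = 3,266,973.23 − 3,188,087.72 = PLN 78,886.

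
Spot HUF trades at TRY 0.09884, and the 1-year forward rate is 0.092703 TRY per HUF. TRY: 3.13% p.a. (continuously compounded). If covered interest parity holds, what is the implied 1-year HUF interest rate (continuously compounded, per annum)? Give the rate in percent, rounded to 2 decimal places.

T = 1 year.
By CIP, F/S equals the TRY-to-HUF growth ratio: 0.092703/0.09884 = 0.9379098.
The TRY side grows by e^(0.0313×1) = 1.031795.
Hence g_HUF = 1.1001005.
Take logs: ln 1.1001005 / 1 = 0.095402, so 9.54%.

9.54%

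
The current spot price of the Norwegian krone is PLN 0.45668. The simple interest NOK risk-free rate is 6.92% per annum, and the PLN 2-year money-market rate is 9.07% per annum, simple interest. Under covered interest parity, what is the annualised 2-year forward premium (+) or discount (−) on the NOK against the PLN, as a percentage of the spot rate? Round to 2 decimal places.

+1.89%

T = 2 years.
F = S · g_PLN/g_NOK = 0.45668 × 1.181400/1.138400 = 0.47392986.
Annualised premium = (F − S)/S × (1/T) = (0.47392986 − 0.45668)/0.45668 ÷ 2 = 1.89%.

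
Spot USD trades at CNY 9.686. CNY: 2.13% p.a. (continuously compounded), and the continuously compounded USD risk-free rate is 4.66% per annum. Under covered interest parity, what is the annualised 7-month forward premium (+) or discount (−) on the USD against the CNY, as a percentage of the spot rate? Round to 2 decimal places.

T = 7/12 years.
F = S · g_CNY/g_USD = 9.686 × 1.0125025/1.0275562 = 9.544100.
Annualised premium = (F − S)/S × (1/T) = (9.544100 − 9.686)/9.686 ÷ (7/12) = -2.51%.

-2.51%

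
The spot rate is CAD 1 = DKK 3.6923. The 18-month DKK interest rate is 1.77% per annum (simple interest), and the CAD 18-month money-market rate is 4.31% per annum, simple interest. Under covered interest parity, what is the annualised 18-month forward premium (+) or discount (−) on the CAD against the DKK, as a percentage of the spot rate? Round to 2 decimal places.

-2.39%

T = 18/12 years.
No-arbitrage forward: 3.6923 × 1.026550 / 1.064650 = 3.5601658 DKK/CAD.
(F − S)/S ÷ T = (3.5601658 − 3.6923)/3.6923/(18/12) = -0.023858 → -2.39%.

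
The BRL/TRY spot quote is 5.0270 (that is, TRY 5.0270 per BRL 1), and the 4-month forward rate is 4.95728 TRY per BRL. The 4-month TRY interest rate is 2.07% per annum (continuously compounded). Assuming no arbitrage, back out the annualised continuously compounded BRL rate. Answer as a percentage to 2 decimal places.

T = 4/12 years.
By CIP, F/S equals the TRY-to-BRL growth ratio: 4.95728/5.027 = 0.9861309.
The TRY side grows by e^(0.0207×4/12) = 1.0069239.
Hence g_BRL = 1.0210854.
Take logs: ln 1.0210854 / (4/12) = 0.062599, so 6.26%.

6.26%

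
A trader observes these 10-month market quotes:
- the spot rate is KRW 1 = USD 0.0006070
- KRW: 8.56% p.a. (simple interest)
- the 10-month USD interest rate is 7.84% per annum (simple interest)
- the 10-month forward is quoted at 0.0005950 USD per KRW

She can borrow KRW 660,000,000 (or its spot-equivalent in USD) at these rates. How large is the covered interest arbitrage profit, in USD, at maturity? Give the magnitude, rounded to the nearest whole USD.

T = 10/12 years.
Route A — deposit KRW, sell forward: 660,000,000 × 1.07133333 × 0.0005950 = USD 420,712.60.
Route B — convert at spot, deposit USD: 660,000,000 × 0.0006070 × 1.06533333 = USD 426,793.84.
The quoted forward undervalues KRW, so borrow KRW, convert to USD at spot, deposit the USD at 7.84%, and buy KRW forward at 0.0005950 to cover the loan.
Arbitrage profit = |420,712.60 − 426,793.84| = USD 6,081.

USD 6,081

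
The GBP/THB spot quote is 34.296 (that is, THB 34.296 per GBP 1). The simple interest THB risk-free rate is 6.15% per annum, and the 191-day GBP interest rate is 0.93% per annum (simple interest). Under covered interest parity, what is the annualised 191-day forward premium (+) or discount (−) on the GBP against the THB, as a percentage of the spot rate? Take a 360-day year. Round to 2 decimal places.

T = 191/360 years.
F = S · g_THB/g_GBP = 34.296 × 1.0326292/1.0049342 = 35.241164.
(F − S)/S ÷ T = (35.241164 − 34.296)/34.296/(191/360) = 0.051944 → 5.19%.

+5.19%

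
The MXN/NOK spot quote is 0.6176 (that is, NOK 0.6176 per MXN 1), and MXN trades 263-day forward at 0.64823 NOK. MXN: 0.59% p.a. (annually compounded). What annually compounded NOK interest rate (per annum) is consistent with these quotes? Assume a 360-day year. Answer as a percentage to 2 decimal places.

7.48%

T = 263/360 years.
F/S = 0.64823/0.6176 = 1.0495952 = (growth of NOK) / (growth of MXN).
MXN growth factor: (1 + 0.0059)^(263/360) = 1.0043069.
Hence g_NOK = 1.0541157.
r = 1.0541157^(360/263) − 1 = 0.074806 → 7.48%.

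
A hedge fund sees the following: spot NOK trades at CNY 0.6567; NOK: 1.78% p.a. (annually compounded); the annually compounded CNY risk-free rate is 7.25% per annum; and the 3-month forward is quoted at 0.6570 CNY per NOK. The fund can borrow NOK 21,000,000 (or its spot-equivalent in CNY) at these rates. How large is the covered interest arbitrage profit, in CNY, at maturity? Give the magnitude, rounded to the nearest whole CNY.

T = 3/12 years.
Invest the NOK and cover forward: 21,000,000 × 1.0044206009 × 0.6570 = CNY 13,857,991.03.
Convert at spot and invest in CNY: 21,000,000 × 0.6567 × 1.0176520814 = CNY 14,034,134.56.
The quoted forward undervalues NOK, so borrow NOK, convert to CNY at spot, deposit the CNY at 7.25%, and buy NOK forward at 0.6570 to cover the loan.
The gap between the two covered legs is CNY 176,144.

CNY 176,144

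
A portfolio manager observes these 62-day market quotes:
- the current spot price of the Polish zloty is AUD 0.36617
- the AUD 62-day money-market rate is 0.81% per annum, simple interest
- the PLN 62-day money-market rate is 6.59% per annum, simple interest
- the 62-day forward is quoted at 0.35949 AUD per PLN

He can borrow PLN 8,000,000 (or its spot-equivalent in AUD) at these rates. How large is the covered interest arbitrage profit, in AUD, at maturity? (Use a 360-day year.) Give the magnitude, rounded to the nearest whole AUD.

AUD 24,886

T = 62/360 years.
Route A — deposit PLN, sell forward: 8,000,000 × 1.011349444 × 0.35949 = AUD 2,908,560.09.
Route B — convert at spot, deposit AUD: 8,000,000 × 0.36617 × 1.001395 = AUD 2,933,446.46.
The quoted forward undervalues PLN, so borrow PLN, convert to AUD at spot, deposit the AUD at 0.81%, and buy PLN forward at 0.35949 to cover the loan.
Profit = 2,933,446.46 − 2,908,560.09 = AUD 24,886.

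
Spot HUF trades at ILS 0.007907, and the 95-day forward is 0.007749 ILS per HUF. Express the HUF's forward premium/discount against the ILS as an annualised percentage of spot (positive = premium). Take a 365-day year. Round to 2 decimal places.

-7.68%

T = 95/365 years.
HUF trades forward at -1.99823% vs spot over the period.
×(1/T) gives -7.68% p.a.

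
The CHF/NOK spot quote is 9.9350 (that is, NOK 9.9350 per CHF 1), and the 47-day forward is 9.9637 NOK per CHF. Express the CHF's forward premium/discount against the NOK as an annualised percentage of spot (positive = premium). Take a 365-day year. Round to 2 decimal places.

+2.24%

T = 47/365 years.
CHF trades forward at +0.28888% vs spot over the period.
×(1/T) gives 2.24% p.a.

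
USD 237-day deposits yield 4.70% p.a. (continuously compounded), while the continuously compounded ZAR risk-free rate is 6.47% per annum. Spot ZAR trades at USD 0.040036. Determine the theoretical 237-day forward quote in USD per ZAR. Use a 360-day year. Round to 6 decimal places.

0.039572

T = 237/360 years.
USD growth factor: e^(0.0470×237/360) = 1.0314253.
ZAR accumulates by e^(0.0647×237/360) = 1.0435143.
So F = 0.040036 × 1.0314253 / 1.0435143 = 0.03957219 (USD/ZAR).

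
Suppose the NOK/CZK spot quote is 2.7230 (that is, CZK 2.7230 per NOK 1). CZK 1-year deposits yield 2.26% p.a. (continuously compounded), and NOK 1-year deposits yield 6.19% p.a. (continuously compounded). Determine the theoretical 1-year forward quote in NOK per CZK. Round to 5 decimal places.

0.38196

T = 1 year.
CZK accumulates by e^(0.0226×1) = 1.0228573.
NOK accumulates by e^(0.0619×1) = 1.063856.
Forward (CZK per NOK) = 2.723 × 1.0228573 / 1.063856 = 2.618061.
Invert for NOK per CZK: 1 / 2.618061 = 0.38196.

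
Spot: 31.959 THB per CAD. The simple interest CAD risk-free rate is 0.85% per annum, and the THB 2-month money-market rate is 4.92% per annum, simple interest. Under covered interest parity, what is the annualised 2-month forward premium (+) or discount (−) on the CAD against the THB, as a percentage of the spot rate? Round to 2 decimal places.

+4.06%

T = 2/12 years.
F = S · g_THB/g_CAD = 31.959 × 1.008200/1.0014167 = 32.175481.
(F − S)/S ÷ T = (32.175481 − 31.959)/31.959/(2/12) = 0.040642 → 4.06%.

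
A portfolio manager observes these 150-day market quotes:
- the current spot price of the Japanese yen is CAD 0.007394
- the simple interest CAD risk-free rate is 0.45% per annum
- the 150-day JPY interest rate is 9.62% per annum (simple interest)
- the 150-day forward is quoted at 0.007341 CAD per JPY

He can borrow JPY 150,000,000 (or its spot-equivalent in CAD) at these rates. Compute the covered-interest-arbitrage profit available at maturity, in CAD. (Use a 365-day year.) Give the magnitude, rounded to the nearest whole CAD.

T = 150/365 years.
Route A — deposit JPY, sell forward: 150,000,000 × 1.039534247 × 0.007341 = CAD 1,144,683.14.
Route B — convert at spot, deposit CAD: 150,000,000 × 0.007394 × 1.001849315 = CAD 1,111,151.08.
The quoted forward overvalues JPY, so borrow CAD, buy JPY at spot, deposit the JPY at 9.62%, and sell the proceeds forward at 0.007341.
Arbitrage profit = |1,144,683.14 − 1,111,151.08| = CAD 33,532.

CAD 33,532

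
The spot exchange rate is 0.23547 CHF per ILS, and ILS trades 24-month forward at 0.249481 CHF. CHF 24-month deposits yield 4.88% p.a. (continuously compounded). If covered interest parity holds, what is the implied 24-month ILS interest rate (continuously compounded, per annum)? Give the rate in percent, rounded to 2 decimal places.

1.99%

T = 2 years.
F/S = 0.249481/0.23547 = 1.0595023 = (growth of CHF) / (growth of ILS).
CHF growth factor: e^(0.0488×2) = 1.1025217.
Hence g_ILS = 1.0406034.
Take logs: ln 1.0406034 / 2 = 0.019900, so 1.99%.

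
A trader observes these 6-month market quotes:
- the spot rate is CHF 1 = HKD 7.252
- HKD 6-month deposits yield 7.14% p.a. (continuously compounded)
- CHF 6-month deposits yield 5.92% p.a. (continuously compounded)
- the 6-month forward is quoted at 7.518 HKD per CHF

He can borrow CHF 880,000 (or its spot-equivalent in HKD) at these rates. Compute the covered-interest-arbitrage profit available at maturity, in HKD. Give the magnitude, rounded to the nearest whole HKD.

HKD 200,892

T = 6/12 years.
Keep in CHF, deliver into the forward: 880,000·1.030042435·7.518 = HKD 6,814,595.94.
Swap to HKD now, deposit: 880,000·7.252·1.036344896 = HKD 6,613,704.40.
The quoted forward overvalues CHF, so borrow HKD, buy CHF at spot, deposit the CHF at 5.92%, and sell the proceeds forward at 7.518.
Arbitrage profit = |6,814,595.94 − 6,613,704.40| = HKD 200,892.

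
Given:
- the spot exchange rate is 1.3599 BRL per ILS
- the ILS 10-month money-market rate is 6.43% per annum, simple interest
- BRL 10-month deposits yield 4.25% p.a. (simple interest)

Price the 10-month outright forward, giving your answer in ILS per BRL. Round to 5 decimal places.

T = 10/12 years.
Growth of 1 BRL over T: 1 + 0.0425×10/12 = 1.0354167.
Growth of 1 ILS over T: 1 + 0.0643×10/12 = 1.0535833.
CIP: F = S · (grow BRL)/(grow ILS) = 1.3599 × 1.0354167/1.0535833 = 1.336452 BRL per ILS.
Quoted the other way: 1/1.336452 = 0.74825 ILS per BRL.

0.74825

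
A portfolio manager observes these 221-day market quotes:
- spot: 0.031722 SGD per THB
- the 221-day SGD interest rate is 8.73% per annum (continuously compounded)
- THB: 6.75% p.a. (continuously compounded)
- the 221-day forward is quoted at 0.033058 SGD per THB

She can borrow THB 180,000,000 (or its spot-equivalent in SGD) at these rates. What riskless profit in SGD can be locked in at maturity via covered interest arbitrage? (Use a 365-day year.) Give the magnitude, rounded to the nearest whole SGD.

SGD 178,773

T = 221/365 years.
Route A — deposit THB, sell forward: 180,000,000 × 1.041716531 × 0.033058 = SGD 6,198,671.71.
Route B — convert at spot, deposit SGD: 180,000,000 × 0.031722 × 1.054280302 = SGD 6,019,898.35.
The quoted forward overvalues THB, so borrow SGD, buy THB at spot, deposit the THB at 6.75%, and sell the proceeds forward at 0.033058.
The gap between the two covered legs is SGD 178,773.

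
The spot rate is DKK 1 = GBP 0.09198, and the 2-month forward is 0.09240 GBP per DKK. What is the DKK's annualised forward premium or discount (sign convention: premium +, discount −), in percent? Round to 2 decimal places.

T = 2/12 years.
DKK trades forward at +0.45662% vs spot over the period.
Annualise by dividing by T: 0.0045662 / (2/12) = 0.027397 → 2.74%.

+2.74%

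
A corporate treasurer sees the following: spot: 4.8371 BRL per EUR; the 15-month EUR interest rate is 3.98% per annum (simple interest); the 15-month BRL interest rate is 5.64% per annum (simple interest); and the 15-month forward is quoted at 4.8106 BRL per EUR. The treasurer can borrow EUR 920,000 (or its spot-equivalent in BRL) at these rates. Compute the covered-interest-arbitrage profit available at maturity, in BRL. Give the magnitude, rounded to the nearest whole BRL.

T = 15/12 years.
Route A — deposit EUR, sell forward: 920,000 × 1.049750 × 4.8106 = BRL 4,645,933.16.
Route B — convert at spot, deposit BRL: 920,000 × 4.8371 × 1.070500 = BRL 4,763,866.31.
The quoted forward undervalues EUR, so borrow EUR, convert to BRL at spot, deposit the BRL at 5.64%, and buy EUR forward at 4.8106 to cover the loan.
Arbitrage profit = |4,645,933.16 − 4,763,866.31| = BRL 117,933.

BRL 117,933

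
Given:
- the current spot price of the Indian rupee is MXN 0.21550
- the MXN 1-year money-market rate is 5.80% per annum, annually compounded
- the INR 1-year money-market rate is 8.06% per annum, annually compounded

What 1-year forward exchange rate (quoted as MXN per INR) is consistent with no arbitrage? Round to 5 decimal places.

T = 1 year.
MXN growth factor: (1 + 0.0580)^1 = 1.058000.
INR growth factor: (1 + 0.0806)^1 = 1.080600.
CIP: F = S · (grow MXN)/(grow INR) = 0.2155 × 1.058000/1.080600 = 0.2109930 MXN per INR.

0.21099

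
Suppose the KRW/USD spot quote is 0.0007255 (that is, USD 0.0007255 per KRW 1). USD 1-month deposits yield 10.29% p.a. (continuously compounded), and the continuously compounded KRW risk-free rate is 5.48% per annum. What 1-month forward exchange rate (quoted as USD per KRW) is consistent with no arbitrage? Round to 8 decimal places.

0.00072841

T = 1/12 years.
USD accumulates by e^(0.1029×1/12) = 1.0086119.
Growth of 1 KRW over T: e^(0.0548×1/12) = 1.0045771.
Forward (USD per KRW) = 0.0007255 × 1.0086119 / 1.0045771 = 0.0007284139.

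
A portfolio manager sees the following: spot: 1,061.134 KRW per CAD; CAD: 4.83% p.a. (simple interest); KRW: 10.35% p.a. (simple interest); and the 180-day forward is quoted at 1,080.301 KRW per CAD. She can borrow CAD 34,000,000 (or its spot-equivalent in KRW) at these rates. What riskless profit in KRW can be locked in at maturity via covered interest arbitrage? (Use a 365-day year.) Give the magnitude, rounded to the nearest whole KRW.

T = 180/365 years.
Invest the CAD and cover forward: 34,000,000 × 1.023819178082 × 1080.301 = KRW 37,605,117,984.64.
Convert at spot and invest in KRW: 34,000,000 × 1061.134 × 1.05104109589 = KRW 37,920,045,036.37.
The quoted forward undervalues CAD, so borrow CAD, convert to KRW at spot, deposit the KRW at 10.35%, and buy CAD forward at 1,080.301 to cover the loan.
Arbitrage profit = |37,605,117,984.64 − 37,920,045,036.37| = KRW 314,927,052.

KRW 314,927,052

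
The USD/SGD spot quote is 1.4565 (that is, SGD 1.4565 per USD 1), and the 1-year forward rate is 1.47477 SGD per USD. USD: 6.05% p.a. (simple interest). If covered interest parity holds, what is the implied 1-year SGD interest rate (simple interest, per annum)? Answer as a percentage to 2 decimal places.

7.38%

T = 1 year.
By CIP, F/S equals the SGD-to-USD growth ratio: 1.47477/1.4565 = 1.0125438.
USD growth factor: 1 + 0.0605×1 = 1.060500.
Hence g_SGD = 1.0738027.
r = (1.0738027 − 1)/1 = 0.073803 → 7.38%.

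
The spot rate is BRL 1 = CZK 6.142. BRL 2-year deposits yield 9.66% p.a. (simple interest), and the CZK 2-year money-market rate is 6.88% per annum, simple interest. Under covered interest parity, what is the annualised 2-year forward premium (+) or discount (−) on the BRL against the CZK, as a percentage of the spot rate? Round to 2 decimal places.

-2.33%

T = 2 years.
F = S · g_CZK/g_BRL = 6.142 × 1.137600/1.193200 = 5.855799.
Annualised premium = (F − S)/S × (1/T) = (5.855799 − 6.142)/6.142 ÷ 2 = -2.33%.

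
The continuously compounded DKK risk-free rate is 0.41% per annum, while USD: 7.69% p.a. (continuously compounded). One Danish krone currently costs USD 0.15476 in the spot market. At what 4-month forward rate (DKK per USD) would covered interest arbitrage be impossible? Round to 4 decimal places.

T = 4/12 years.
USD accumulates by e^(0.0769×4/12) = 1.0259647.
Growth of 1 DKK over T: e^(0.0041×4/12) = 1.0013676.
Forward (USD per DKK) = 0.15476 × 1.0259647 / 1.0013676 = 0.1585614.
Quoted the other way: 1/0.1585614 = 6.3067 DKK per USD.

6.3067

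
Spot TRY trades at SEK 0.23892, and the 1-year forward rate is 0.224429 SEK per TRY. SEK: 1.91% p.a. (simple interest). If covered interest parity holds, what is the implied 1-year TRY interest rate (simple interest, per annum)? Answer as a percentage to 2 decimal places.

8.49%

T = 1 year.
CIP gives F = S · g_SEK/g_TRY, so g_SEK/g_TRY = 0.224429/0.23892 = 0.9393479.
SEK growth factor: 1 + 0.0191×1 = 1.019100.
So the TRY growth factor = 1.0849016.
r = (1.0849016 − 1)/1 = 0.084902 → 8.49%.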